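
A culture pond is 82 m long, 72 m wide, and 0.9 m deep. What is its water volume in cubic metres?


Base area = L * W = 82 * 72 = 5904 m^2
Volume = area * depth = 5904 * 0.9 = 5313.6 m^3

5313.6 m^3


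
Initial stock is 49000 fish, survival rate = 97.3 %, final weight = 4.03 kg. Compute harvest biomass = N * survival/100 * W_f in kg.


Survivors = 49000 * 97.3/100 = 47677 fish
Harvest biomass = survivors * W_f = 47677 * 4.03 = 192138.31 kg

192138.31 kg


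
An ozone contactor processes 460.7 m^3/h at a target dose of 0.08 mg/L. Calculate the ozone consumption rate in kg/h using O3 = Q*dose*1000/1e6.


O3 demand (mg/h) = Q * dose * 1000 = 460.7 * 0.08 * 1000 = 36856 mg/h
Convert mg to kg: 36856 / 1e6 = 0.036856 kg/h

0.036856 kg/h


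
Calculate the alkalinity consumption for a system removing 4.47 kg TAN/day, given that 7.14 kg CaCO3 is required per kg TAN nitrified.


Alkalinity factor: 7.14 kg CaCO3 consumed per kg TAN nitrified
alk = 4.47 kg TAN * 7.14 = 31.9158 kg CaCO3/day

31.9158 kg CaCO3/day


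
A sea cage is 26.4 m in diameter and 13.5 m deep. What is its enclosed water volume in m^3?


r = d/2 = 26.4/2 = 13.2 m
Base area = pi*r^2 = pi*13.2^2 = 547.3911 m^2
Volume = 547.3911 * 13.5 = 7389.78 m^3

7389.78 m^3


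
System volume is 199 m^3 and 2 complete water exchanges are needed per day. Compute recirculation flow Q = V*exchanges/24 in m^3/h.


Daily recirculation volume = 199 m^3 * 2 = 398 m^3/day
Flow rate Q = daily volume / 24 h = 398 / 24 = 16.5833 m^3/h

16.5833 m^3/h


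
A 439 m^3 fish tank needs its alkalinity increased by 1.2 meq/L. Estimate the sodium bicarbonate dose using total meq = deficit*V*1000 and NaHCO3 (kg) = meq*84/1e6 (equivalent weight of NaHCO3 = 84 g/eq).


Tank volume in L = 439 m^3 * 1000 = 439000 L
Total meq required = 1.2 meq/L * 439000 L = 526800 meq
NaHCO3 mass = 526800 meq * 84 mg/meq / 1e6 = 44.2512 kg

44.2512 kg


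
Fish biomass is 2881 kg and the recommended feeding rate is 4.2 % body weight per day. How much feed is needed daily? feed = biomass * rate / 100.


Feeding rate fraction = 4.2% / 100 = 0.042
Daily feed = 2881 kg * 0.042 = 121.002 kg/day

121.002 kg/day


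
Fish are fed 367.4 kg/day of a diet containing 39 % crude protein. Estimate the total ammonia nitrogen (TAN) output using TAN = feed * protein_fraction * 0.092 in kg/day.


Protein in feed = 367.4 * 39/100 = 143.286 kg/day
TAN = protein * 0.092 = 143.286 * 0.092 = 13.182312 kg/day

13.182312 kg/day


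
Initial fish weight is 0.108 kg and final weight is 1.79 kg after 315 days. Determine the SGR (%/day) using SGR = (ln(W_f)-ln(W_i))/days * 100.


ln(W_f) = ln(1.79) = 0.58221562
ln(W_i) = ln(0.108) = -2.2256241
ln(W_f) - ln(W_i) = 0.58221562 - -2.2256241 = 2.8078397
SGR = 2.8078397 / 315 * 100 = 0.891378 %/day

0.891378 %/day


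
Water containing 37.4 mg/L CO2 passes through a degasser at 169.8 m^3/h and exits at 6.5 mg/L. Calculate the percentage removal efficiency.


CO2_out / CO2_in = 6.5 / 37.4 = 0.17379679
Fraction remaining = 0.17379679
efficiency = (1 - 0.17379679) * 100 = 82.6203 %

82.6203 %


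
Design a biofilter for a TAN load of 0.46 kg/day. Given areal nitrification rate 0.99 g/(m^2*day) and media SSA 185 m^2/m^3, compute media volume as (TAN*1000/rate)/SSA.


A = 0.46*1000 / 0.99 = 464.64646 m^2
V = 464.64646 / 185 = 2.5116

2.5116 m^3


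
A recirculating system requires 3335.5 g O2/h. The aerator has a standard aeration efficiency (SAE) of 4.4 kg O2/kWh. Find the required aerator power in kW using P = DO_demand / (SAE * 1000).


SAE in g O2/kWh = 4.4 * 1000 = 4400 g/kWh
P = DO_demand / SAE_g = 3335.5 / 4400 = 0.758068 kW

0.758068 kW


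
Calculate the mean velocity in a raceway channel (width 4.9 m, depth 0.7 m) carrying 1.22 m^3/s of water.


Cross-sectional area = W * d = 4.9 * 0.7 = 3.43 m^2
Velocity = Q / A = 1.22 / 3.43 = 0.355685 m/s

0.355685 m/s


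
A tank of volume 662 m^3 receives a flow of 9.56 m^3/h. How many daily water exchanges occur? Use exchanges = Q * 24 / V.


Daily flow volume = 9.56 m^3/h * 24 h = 229.44 m^3/day
Exchanges = daily flow / tank volume = 229.44 / 662 = 0.346586 exchanges/day

0.346586 exchanges/day


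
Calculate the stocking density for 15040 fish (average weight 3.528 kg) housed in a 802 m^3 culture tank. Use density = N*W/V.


Total biomass = 15040 fish * 3.528 kg = 53061.12 kg
Density = total biomass / volume = 53061.12 / 802 = 66.161 kg/m^3

66.161 kg/m^3


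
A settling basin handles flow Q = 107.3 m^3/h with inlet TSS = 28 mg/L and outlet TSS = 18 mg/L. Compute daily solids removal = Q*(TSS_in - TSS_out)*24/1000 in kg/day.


Concentration drop: TSS_in - TSS_out = 28 - 18 = 10 mg/L
Hourly solids removed = Q * dTSS = 107.3 m^3/h * 10 mg/L = 1073 g/h  (m^3/h * mg/L = g/h)
Daily solids removed = 1073 * 24 = 25752 g/day
Convert g to kg: 25752 / 1000 = 25.752 kg/day

25.752 kg/day


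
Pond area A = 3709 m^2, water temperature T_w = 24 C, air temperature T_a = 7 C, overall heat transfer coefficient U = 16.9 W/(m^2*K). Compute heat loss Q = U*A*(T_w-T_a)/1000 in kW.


Temperature difference dT = 24 - 7 = 17 K
Heat loss (W) = U * A * dT = 16.9 * 3709 * 17 = 1065595.7 W
Convert to kW: 1065595.7 / 1000 = 1065.5957 kW

1065.5957 kW


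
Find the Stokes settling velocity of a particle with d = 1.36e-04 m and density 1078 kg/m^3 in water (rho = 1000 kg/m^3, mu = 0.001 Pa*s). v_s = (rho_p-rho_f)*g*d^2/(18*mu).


Density difference: rho_p - rho_f = 1078 - 1000 = 78 kg/m^3
d^2 = (1.36e-04)^2 = 1.8496e-08 m^2
Numerator = (rho_p - rho_f) * g * d^2 = 78 * 9.81 * 1.8496e-08 = 1.4152769e-05
Denominator = 18 * mu = 18 * 0.001 = 0.018
v_s = 1.4152769e-05 / 0.018 = 7.86265e-04 m/s
Check: Re = rho_f * v_s * d / mu = 1000 * 7.86265e-04 * 1.36e-04 / 0.001 = 0.107 < 1, so Stokes' law applies.

7.86265e-04 m/s


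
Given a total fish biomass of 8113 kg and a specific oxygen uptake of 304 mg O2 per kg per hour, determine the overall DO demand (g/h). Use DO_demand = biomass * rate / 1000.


Total O2 consumption (mg/h) = 8113 kg * 304 mg/(kg*h) = 2466352 mg/h
Convert to g/h: 2466352 / 1000 = 2466.352 g/h

2466.352 g/h


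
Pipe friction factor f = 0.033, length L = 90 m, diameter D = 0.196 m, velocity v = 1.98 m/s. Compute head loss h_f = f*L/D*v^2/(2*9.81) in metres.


v^2 = 1.98^2 = 3.9204 m^2/s^2
L/D = 90/0.196 = 459.18367
h_f = f*(L/D)*v^2/(2g) = 0.033 * 459.18367 * 3.9204 / 19.62 = 3.02783 m

3.02783 m


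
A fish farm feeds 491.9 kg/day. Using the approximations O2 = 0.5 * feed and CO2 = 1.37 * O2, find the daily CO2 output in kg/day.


O2 = 491.9 * 0.5 = 245.95
CO2 = 245.95 * 1.37 = 336.9515

336.9515 kg/day


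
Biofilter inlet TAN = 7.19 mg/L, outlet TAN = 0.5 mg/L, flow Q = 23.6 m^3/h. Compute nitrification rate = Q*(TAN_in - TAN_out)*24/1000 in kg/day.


Concentration drop: TAN_in - TAN_out = 7.19 - 0.5 = 6.69 mg/L
Hourly TAN removed = Q * dTAN = 23.6 m^3/h * 6.69 mg/L = 157.884 g/h  (m^3/h * mg/L = g/h)
Daily TAN removed = 157.884 * 24 = 3789.216 g/day
Convert to kg/day: 3789.216 / 1000 = 3.789216 kg/day

3.789216 kg/day


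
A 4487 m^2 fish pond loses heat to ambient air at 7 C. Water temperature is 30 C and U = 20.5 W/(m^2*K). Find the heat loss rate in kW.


Temperature difference dT = 30 - 7 = 23 K
Heat loss (W) = U * A * dT = 20.5 * 4487 * 23 = 2115620.5 W
Convert to kW: 2115620.5 / 1000 = 2115.6205 kW

2115.6205 kW


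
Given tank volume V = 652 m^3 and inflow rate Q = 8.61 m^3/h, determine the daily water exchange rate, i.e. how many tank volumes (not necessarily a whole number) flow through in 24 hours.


Daily flow volume = 8.61 m^3/h * 24 h = 206.64 m^3/day
Exchanges = daily flow / tank volume = 206.64 / 652 = 0.316933 exchanges/day

0.316933 exchanges/day


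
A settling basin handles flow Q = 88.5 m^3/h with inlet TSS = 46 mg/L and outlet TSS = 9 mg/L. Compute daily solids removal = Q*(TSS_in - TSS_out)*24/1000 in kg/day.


Concentration drop: TSS_in - TSS_out = 46 - 9 = 37 mg/L
Hourly solids removed = Q * dTSS = 88.5 m^3/h * 37 mg/L = 3274.5 g/h  (m^3/h * mg/L = g/h)
Daily solids removed = 3274.5 * 24 = 78588 g/day
Convert g to kg: 78588 / 1000 = 78.588 kg/day

78.588 kg/day


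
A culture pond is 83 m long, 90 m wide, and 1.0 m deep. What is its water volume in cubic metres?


Base area = L * W = 83 * 90 = 7470 m^2
Volume = area * depth = 7470 * 1.0 = 7470 m^3

7470 m^3


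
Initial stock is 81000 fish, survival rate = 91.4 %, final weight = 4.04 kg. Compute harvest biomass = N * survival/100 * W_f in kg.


Survivors = 81000 * 91.4/100 = 74034 fish
Harvest biomass = survivors * W_f = 74034 * 4.04 = 299097.36 kg

299097.36 kg


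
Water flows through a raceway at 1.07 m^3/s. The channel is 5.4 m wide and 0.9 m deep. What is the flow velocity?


Cross-sectional area = W * d = 5.4 * 0.9 = 4.86 m^2
Velocity = Q / A = 1.07 / 4.86 = 0.220165 m/s

0.220165 m/s


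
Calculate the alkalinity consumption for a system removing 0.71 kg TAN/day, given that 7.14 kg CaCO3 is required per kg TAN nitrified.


Alkalinity factor: 7.14 kg CaCO3 consumed per kg TAN nitrified
alk = 0.71 kg TAN * 7.14 = 5.0694 kg CaCO3/day

5.0694 kg CaCO3/day


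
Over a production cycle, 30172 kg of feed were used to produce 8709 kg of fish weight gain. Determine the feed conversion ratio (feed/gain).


FCR = feed consumed / weight gained
FCR = 30172 kg / 8709 kg = 3.46446

3.46446


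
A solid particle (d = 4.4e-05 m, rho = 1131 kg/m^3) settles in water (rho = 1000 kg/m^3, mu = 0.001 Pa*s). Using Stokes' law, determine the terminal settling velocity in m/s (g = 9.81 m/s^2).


Density difference: rho_p - rho_f = 1131 - 1000 = 131 kg/m^3
d^2 = (4.4e-05)^2 = 1.936e-09 m^2
Numerator = (rho_p - rho_f) * g * d^2 = 131 * 9.81 * 1.936e-09 = 2.487973e-06
Denominator = 18 * mu = 18 * 0.001 = 0.018
v_s = 2.487973e-06 / 0.018 = 1.38221e-04 m/s
Check: Re = rho_f * v_s * d / mu = 1000 * 1.38221e-04 * 4.4e-05 / 0.001 = 0.00608 < 1, so Stokes' law applies.

1.38221e-04 m/s


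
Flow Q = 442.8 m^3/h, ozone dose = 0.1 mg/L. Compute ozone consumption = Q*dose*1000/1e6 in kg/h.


O3 demand (mg/h) = Q * dose * 1000 = 442.8 * 0.1 * 1000 = 44280 mg/h
Convert mg to kg: 44280 / 1e6 = 0.04428 kg/h

0.04428 kg/h


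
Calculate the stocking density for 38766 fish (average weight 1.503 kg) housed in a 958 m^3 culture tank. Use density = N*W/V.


Total biomass = 38766 fish * 1.503 kg = 58265.298 kg
Density = total biomass / volume = 58265.298 / 958 = 60.8197 kg/m^3

60.8197 kg/m^3


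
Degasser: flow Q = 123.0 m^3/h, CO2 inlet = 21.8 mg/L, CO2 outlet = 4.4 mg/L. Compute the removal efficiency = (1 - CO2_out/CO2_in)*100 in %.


CO2_out / CO2_in = 4.4 / 21.8 = 0.20183486
Fraction remaining = 0.20183486
efficiency = (1 - 0.20183486) * 100 = 79.8165 %

79.8165 %


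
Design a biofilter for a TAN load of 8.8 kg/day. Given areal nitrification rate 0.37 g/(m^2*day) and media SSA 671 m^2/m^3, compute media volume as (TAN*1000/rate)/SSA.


A = 8.8*1000 / 0.37 = 23783.784 m^2
V = 23783.784 / 671 = 35.4453

35.4453 m^3


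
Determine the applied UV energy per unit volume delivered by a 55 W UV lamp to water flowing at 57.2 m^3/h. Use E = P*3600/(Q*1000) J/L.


Energy delivered per hour = 55 W * 3600 s = 198000 J/h
Volume treated per hour = 57.2 m^3/h * 1000 = 57200 L/h
dose = 198000 / 57200 = 3.46154 J/L

3.46154 J/L


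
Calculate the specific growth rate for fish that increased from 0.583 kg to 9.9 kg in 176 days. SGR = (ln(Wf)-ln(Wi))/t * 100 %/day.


ln(W_f) = ln(9.9) = 2.2925348
ln(W_i) = ln(0.583) = -0.53956809
ln(W_f) - ln(W_i) = 2.2925348 - -0.53956809 = 2.8321029
SGR = 2.8321029 / 176 * 100 = 1.60915 %/day

1.60915 %/day


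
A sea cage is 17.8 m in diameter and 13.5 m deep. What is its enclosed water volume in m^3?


r = d/2 = 17.8/2 = 8.9 m
Base area = pi*r^2 = pi*8.9^2 = 248.84555 m^2
Volume = 248.84555 * 13.5 = 3359.41 m^3

3359.41 m^3


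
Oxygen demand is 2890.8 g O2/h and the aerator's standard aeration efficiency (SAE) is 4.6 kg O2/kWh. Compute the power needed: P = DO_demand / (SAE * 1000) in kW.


SAE in g O2/kWh = 4.6 * 1000 = 4600 g/kWh
P = DO_demand / SAE_g = 2890.8 / 4600 = 0.628435 kW

0.628435 kW


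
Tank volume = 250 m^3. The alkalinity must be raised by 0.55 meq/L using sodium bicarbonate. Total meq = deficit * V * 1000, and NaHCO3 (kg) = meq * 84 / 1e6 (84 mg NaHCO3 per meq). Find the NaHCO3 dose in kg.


Tank volume in L = 250 m^3 * 1000 = 250000 L
Total meq required = 0.55 meq/L * 250000 L = 137500 meq
NaHCO3 mass = 137500 meq * 84 mg/meq / 1e6 = 11.55 kg

11.55 kg


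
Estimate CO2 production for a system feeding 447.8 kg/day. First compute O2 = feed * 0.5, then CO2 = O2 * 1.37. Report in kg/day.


O2 = 447.8 * 0.5 = 223.9
CO2 = 223.9 * 1.37 = 306.743

306.743 kg/day


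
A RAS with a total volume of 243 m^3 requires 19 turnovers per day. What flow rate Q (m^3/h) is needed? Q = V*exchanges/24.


Daily recirculation volume = 243 m^3 * 19 = 4617 m^3/day
Flow rate Q = daily volume / 24 h = 4617 / 24 = 192.375 m^3/h

192.375 m^3/h


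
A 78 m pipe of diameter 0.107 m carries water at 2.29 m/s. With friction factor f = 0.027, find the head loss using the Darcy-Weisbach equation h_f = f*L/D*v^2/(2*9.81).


v^2 = 2.29^2 = 5.2441 m^2/s^2
L/D = 78/0.107 = 728.97196
h_f = f*(L/D)*v^2/(2g) = 0.027 * 728.97196 * 5.2441 / 19.62 = 5.26074 m

5.26074 m


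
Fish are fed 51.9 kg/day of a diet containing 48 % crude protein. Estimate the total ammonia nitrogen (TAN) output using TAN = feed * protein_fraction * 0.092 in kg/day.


Protein in feed = 51.9 * 48/100 = 24.912 kg/day
TAN = protein * 0.092 = 24.912 * 0.092 = 2.291904 kg/day

2.291904 kg/day


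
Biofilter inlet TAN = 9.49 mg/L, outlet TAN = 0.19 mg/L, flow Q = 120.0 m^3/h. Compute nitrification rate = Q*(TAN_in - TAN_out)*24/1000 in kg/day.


Concentration drop: TAN_in - TAN_out = 9.49 - 0.19 = 9.3 mg/L
Hourly TAN removed = Q * dTAN = 120.0 m^3/h * 9.3 mg/L = 1116 g/h  (m^3/h * mg/L = g/h)
Daily TAN removed = 1116 * 24 = 26784 g/day
Convert to kg/day: 26784 / 1000 = 26.784 kg/day

26.784 kg/day


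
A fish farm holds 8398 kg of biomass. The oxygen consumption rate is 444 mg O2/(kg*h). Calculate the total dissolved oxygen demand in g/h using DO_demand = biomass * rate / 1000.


Total O2 consumption (mg/h) = 8398 kg * 444 mg/(kg*h) = 3728712 mg/h
Convert to g/h: 3728712 / 1000 = 3728.712 g/h

3728.712 g/h


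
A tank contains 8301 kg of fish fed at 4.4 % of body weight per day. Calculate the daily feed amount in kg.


Feeding rate fraction = 4.4% / 100 = 0.044
Daily feed = 8301 kg * 0.044 = 365.244 kg/day

365.244 kg/day


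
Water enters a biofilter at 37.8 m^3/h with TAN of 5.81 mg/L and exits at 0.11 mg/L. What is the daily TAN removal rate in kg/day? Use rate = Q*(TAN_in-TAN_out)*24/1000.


Concentration drop: TAN_in - TAN_out = 5.81 - 0.11 = 5.7 mg/L
Hourly TAN removed = Q * dTAN = 37.8 m^3/h * 5.7 mg/L = 215.46 g/h  (m^3/h * mg/L = g/h)
Daily TAN removed = 215.46 * 24 = 5171.04 g/day
Convert to kg/day: 5171.04 / 1000 = 5.17104 kg/day

5.17104 kg/day


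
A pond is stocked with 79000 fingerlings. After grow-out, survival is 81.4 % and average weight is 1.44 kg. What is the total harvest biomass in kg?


Survivors = 79000 * 81.4/100 = 64306 fish
Harvest biomass = survivors * W_f = 64306 * 1.44 = 92600.64 kg

92600.64 kg


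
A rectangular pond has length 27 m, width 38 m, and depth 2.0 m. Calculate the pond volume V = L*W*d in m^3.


Base area = L * W = 27 * 38 = 1026 m^2
Volume = area * depth = 1026 * 2.0 = 2052 m^3

2052 m^3


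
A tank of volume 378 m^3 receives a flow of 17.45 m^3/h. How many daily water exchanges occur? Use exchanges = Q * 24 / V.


Daily flow volume = 17.45 m^3/h * 24 h = 418.8 m^3/day
Exchanges = daily flow / tank volume = 418.8 / 378 = 1.10794 exchanges/day

1.10794 exchanges/day


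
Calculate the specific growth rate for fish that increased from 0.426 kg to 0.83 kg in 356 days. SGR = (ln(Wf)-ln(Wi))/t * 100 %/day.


ln(W_f) = ln(0.83) = -0.18632958
ln(W_i) = ln(0.426) = -0.85331593
ln(W_f) - ln(W_i) = -0.18632958 - -0.85331593 = 0.66698635
SGR = 0.66698635 / 356 * 100 = 0.187356 %/day

0.187356 %/day


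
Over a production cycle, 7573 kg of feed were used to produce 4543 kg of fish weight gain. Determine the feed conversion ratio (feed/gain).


FCR = feed consumed / weight gained
FCR = 7573 kg / 4543 kg = 1.66696

1.66696


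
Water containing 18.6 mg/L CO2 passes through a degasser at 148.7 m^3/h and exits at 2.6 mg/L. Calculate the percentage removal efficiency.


CO2_out / CO2_in = 2.6 / 18.6 = 0.13978495
Fraction remaining = 0.13978495
efficiency = (1 - 0.13978495) * 100 = 86.0215 %

86.0215 %


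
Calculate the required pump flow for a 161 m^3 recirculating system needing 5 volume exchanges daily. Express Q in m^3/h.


Daily recirculation volume = 161 m^3 * 5 = 805 m^3/day
Flow rate Q = daily volume / 24 h = 805 / 24 = 33.5417 m^3/h

33.5417 m^3/h


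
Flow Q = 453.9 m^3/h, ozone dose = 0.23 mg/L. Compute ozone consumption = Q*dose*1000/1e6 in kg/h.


O3 demand (mg/h) = Q * dose * 1000 = 453.9 * 0.23 * 1000 = 104397 mg/h
Convert mg to kg: 104397 / 1e6 = 0.104397 kg/h

0.104397 kg/h


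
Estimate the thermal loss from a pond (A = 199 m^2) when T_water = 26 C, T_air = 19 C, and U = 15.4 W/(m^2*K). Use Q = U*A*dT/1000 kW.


Temperature difference dT = 26 - 19 = 7 K
Heat loss (W) = U * A * dT = 15.4 * 199 * 7 = 21452.2 W
Convert to kW: 21452.2 / 1000 = 21.4522 kW

21.4522 kW


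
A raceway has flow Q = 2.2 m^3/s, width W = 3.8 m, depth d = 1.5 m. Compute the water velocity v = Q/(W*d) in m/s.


Cross-sectional area = W * d = 3.8 * 1.5 = 5.7 m^2
Velocity = Q / A = 2.2 / 5.7 = 0.385965 m/s

0.385965 m/s


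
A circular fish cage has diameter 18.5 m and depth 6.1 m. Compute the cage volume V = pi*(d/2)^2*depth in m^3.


r = d/2 = 18.5/2 = 9.25 m
Base area = pi*r^2 = pi*9.25^2 = 268.80252 m^2
Volume = 268.80252 * 6.1 = 1639.7 m^3

1639.7 m^3


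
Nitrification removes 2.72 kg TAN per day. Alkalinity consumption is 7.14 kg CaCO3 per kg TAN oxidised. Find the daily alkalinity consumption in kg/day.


Alkalinity factor: 7.14 kg CaCO3 consumed per kg TAN nitrified
alk = 2.72 kg TAN * 7.14 = 19.4208 kg CaCO3/day

19.4208 kg CaCO3/day


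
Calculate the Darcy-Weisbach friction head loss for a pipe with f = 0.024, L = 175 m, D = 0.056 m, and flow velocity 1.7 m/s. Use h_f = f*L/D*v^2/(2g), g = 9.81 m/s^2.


v^2 = 1.7^2 = 2.89 m^2/s^2
L/D = 175/0.056 = 3125
h_f = f*(L/D)*v^2/(2g) = 0.024 * 3125 * 2.89 / 19.62 = 11.0474 m

11.0474 m


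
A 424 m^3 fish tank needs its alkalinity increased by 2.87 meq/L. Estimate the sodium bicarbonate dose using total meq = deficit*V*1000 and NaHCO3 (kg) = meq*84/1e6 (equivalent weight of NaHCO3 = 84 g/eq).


Tank volume in L = 424 m^3 * 1000 = 424000 L
Total meq required = 2.87 meq/L * 424000 L = 1216880 meq
NaHCO3 mass = 1216880 meq * 84 mg/meq / 1e6 = 102.218 kg

102.218 kg


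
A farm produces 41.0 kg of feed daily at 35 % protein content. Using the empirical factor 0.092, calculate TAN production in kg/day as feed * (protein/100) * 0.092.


Protein in feed = 41.0 * 35/100 = 14.35 kg/day
TAN = protein * 0.092 = 14.35 * 0.092 = 1.3202 kg/day

1.3202 kg/day


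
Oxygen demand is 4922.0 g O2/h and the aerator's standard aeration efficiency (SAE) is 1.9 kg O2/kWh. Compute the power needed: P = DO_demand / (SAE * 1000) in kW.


SAE in g O2/kWh = 1.9 * 1000 = 1900 g/kWh
P = DO_demand / SAE_g = 4922.0 / 1900 = 2.59053 kW

2.59053 kW


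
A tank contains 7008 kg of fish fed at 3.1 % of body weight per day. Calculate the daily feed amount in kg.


Feeding rate fraction = 3.1% / 100 = 0.031
Daily feed = 7008 kg * 0.031 = 217.248 kg/day

217.248 kg/day


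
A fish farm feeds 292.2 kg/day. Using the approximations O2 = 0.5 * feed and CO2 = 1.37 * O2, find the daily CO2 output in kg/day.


O2 = 292.2 * 0.5 = 146.1
CO2 = 146.1 * 1.37 = 200.157

200.157 kg/day


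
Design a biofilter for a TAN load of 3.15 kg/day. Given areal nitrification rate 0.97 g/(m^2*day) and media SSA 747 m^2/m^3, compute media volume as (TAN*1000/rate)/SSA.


A = 3.15*1000 / 0.97 = 3247.4227 m^2
V = 3247.4227 / 747 = 4.34729

4.34729 m^3


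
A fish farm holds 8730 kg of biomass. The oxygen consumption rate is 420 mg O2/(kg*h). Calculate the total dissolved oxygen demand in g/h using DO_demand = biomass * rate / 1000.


Total O2 consumption (mg/h) = 8730 kg * 420 mg/(kg*h) = 3666600 mg/h
Convert to g/h: 3666600 / 1000 = 3666.6 g/h

3666.6 g/h


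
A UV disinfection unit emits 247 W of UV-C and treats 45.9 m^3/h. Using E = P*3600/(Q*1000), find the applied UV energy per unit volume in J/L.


Energy delivered per hour = 247 W * 3600 s = 889200 J/h
Volume treated per hour = 45.9 m^3/h * 1000 = 45900 L/h
dose = 889200 / 45900 = 19.3725 J/L

19.3725 J/L


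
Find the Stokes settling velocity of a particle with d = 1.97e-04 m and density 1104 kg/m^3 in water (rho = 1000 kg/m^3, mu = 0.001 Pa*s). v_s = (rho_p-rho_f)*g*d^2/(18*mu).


Density difference: rho_p - rho_f = 1104 - 1000 = 104 kg/m^3
d^2 = (1.97e-04)^2 = 3.8809e-08 m^2
Numerator = (rho_p - rho_f) * g * d^2 = 104 * 9.81 * 3.8809e-08 = 3.9594494e-05
Denominator = 18 * mu = 18 * 0.001 = 0.018
v_s = 3.9594494e-05 / 0.018 = 0.00219969 m/s
Check: Re = rho_f * v_s * d / mu = 1000 * 0.00219969 * 1.97e-04 / 0.001 = 0.433 < 1, so Stokes' law applies.

0.00219969 m/s


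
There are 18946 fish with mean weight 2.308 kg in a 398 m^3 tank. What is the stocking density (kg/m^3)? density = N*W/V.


Total biomass = 18946 fish * 2.308 kg = 43727.368 kg
Density = total biomass / volume = 43727.368 / 398 = 109.868 kg/m^3

109.868 kg/m^3


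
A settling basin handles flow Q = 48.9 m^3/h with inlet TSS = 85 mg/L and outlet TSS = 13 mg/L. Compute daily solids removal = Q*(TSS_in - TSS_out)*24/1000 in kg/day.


Concentration drop: TSS_in - TSS_out = 85 - 13 = 72 mg/L
Hourly solids removed = Q * dTSS = 48.9 m^3/h * 72 mg/L = 3520.8 g/h  (m^3/h * mg/L = g/h)
Daily solids removed = 3520.8 * 24 = 84499.2 g/day
Convert g to kg: 84499.2 / 1000 = 84.4992 kg/day

84.4992 kg/day


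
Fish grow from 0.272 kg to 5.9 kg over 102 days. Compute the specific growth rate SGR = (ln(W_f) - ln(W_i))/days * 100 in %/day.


ln(W_f) = ln(5.9) = 1.7749524
ln(W_i) = ln(0.272) = -1.3019532
ln(W_f) - ln(W_i) = 1.7749524 - -1.3019532 = 3.0769056
SGR = 3.0769056 / 102 * 100 = 3.01657 %/day

3.01657 %/day


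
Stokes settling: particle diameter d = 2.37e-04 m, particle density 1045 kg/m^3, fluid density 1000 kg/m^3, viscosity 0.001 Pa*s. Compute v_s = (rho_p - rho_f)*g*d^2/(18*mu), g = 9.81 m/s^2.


Density difference: rho_p - rho_f = 1045 - 1000 = 45 kg/m^3
d^2 = (2.37e-04)^2 = 5.6169e-08 m^2
Numerator = (rho_p - rho_f) * g * d^2 = 45 * 9.81 * 5.6169e-08 = 2.4795805e-05
Denominator = 18 * mu = 18 * 0.001 = 0.018
v_s = 2.4795805e-05 / 0.018 = 0.00137754 m/s
Check: Re = rho_f * v_s * d / mu = 1000 * 0.00137754 * 2.37e-04 / 0.001 = 0.326 < 1, so Stokes' law applies.

0.00137754 m/s


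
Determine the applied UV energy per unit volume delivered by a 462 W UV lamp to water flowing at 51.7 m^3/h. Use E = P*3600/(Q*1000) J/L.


Energy delivered per hour = 462 W * 3600 s = 1663200 J/h
Volume treated per hour = 51.7 m^3/h * 1000 = 51700 L/h
dose = 1663200 / 51700 = 32.1702 J/L

32.1702 J/L


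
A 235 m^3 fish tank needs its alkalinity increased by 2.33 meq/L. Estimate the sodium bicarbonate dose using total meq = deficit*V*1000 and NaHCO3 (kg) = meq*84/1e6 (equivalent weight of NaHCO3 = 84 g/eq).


Tank volume in L = 235 m^3 * 1000 = 235000 L
Total meq required = 2.33 meq/L * 235000 L = 547550 meq
NaHCO3 mass = 547550 meq * 84 mg/meq / 1e6 = 45.9942 kg

45.9942 kg


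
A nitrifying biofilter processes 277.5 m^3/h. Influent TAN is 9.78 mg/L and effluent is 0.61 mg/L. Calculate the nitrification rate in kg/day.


Concentration drop: TAN_in - TAN_out = 9.78 - 0.61 = 9.17 mg/L
Hourly TAN removed = Q * dTAN = 277.5 m^3/h * 9.17 mg/L = 2544.675 g/h  (m^3/h * mg/L = g/h)
Daily TAN removed = 2544.675 * 24 = 61072.2 g/day
Convert to kg/day: 61072.2 / 1000 = 61.0722 kg/day

61.0722 kg/day


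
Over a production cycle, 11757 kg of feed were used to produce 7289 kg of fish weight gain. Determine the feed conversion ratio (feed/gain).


FCR = feed consumed / weight gained
FCR = 11757 kg / 7289 kg = 1.61298

1.61298


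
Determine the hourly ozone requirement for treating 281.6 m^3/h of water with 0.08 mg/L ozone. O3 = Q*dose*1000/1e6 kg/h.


O3 demand (mg/h) = Q * dose * 1000 = 281.6 * 0.08 * 1000 = 22528 mg/h
Convert mg to kg: 22528 / 1e6 = 0.022528 kg/h

0.022528 kg/h


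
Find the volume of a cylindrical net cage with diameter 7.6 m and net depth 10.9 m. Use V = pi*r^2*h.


r = d/2 = 7.6/2 = 3.8 m
Base area = pi*r^2 = pi*3.8^2 = 45.364598 m^2
Volume = 45.364598 * 10.9 = 494.474 m^3

494.474 m^3


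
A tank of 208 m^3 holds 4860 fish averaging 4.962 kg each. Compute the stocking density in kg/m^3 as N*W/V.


Total biomass = 4860 fish * 4.962 kg = 24115.32 kg
Density = total biomass / volume = 24115.32 / 208 = 115.939 kg/m^3

115.939 kg/m^3


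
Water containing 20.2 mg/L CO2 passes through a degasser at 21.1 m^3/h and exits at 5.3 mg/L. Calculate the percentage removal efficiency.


CO2_out / CO2_in = 5.3 / 20.2 = 0.26237624
Fraction remaining = 0.26237624
efficiency = (1 - 0.26237624) * 100 = 73.7624 %

73.7624 %


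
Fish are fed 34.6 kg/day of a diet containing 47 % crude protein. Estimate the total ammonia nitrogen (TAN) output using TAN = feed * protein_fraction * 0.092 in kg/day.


Protein in feed = 34.6 * 47/100 = 16.262 kg/day
TAN = protein * 0.092 = 16.262 * 0.092 = 1.496104 kg/day

1.496104 kg/day


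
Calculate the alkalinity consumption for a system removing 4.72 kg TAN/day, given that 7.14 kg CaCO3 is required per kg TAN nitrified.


Alkalinity factor: 7.14 kg CaCO3 consumed per kg TAN nitrified
alk = 4.72 kg TAN * 7.14 = 33.7008 kg CaCO3/day

33.7008 kg CaCO3/day


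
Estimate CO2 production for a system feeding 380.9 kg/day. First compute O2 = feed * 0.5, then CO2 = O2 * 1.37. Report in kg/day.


O2 = 380.9 * 0.5 = 190.45
CO2 = 190.45 * 1.37 = 260.9165

260.9165 kg/day


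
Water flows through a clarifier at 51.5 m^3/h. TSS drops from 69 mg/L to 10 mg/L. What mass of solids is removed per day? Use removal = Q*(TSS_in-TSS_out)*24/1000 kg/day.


Concentration drop: TSS_in - TSS_out = 69 - 10 = 59 mg/L
Hourly solids removed = Q * dTSS = 51.5 m^3/h * 59 mg/L = 3038.5 g/h  (m^3/h * mg/L = g/h)
Daily solids removed = 3038.5 * 24 = 72924 g/day
Convert g to kg: 72924 / 1000 = 72.924 kg/day

72.924 kg/day


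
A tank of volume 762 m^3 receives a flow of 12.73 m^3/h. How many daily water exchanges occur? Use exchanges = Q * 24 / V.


Daily flow volume = 12.73 m^3/h * 24 h = 305.52 m^3/day
Exchanges = daily flow / tank volume = 305.52 / 762 = 0.400945 exchanges/day

0.400945 exchanges/day


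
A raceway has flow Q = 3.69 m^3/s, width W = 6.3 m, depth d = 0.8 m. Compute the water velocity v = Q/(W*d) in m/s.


Cross-sectional area = W * d = 6.3 * 0.8 = 5.04 m^2
Velocity = Q / A = 3.69 / 5.04 = 0.732143 m/s

0.732143 m/s


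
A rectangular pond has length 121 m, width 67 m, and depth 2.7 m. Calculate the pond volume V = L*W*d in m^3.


Base area = L * W = 121 * 67 = 8107 m^2
Volume = area * depth = 8107 * 2.7 = 21888.9 m^3

21888.9 m^3


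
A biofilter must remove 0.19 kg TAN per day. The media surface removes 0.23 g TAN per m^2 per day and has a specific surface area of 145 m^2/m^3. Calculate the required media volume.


A = 0.19*1000 / 0.23 = 826.08696 m^2
V = 826.08696 / 145 = 5.69715

5.69715 m^3


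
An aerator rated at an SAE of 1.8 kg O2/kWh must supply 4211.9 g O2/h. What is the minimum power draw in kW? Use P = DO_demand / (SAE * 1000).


SAE in g O2/kWh = 1.8 * 1000 = 1800 g/kWh
P = DO_demand / SAE_g = 4211.9 / 1800 = 2.33994 kW

2.33994 kW


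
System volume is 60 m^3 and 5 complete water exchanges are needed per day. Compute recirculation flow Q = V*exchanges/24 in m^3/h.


Daily recirculation volume = 60 m^3 * 5 = 300 m^3/day
Flow rate Q = daily volume / 24 h = 300 / 24 = 12.5 m^3/h

12.5 m^3/h


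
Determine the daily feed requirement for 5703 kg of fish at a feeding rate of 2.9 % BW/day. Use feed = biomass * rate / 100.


Feeding rate fraction = 2.9% / 100 = 0.029
Daily feed = 5703 kg * 0.029 = 165.387 kg/day

165.387 kg/day


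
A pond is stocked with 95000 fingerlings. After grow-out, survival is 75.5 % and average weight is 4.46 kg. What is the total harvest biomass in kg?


Survivors = 95000 * 75.5/100 = 71725 fish
Harvest biomass = survivors * W_f = 71725 * 4.46 = 319893.5 kg

319893.5 kg


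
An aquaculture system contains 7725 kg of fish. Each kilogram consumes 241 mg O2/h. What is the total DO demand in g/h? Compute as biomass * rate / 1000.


Total O2 consumption (mg/h) = 7725 kg * 241 mg/(kg*h) = 1861725 mg/h
Convert to g/h: 1861725 / 1000 = 1861.725 g/h

1861.725 g/h


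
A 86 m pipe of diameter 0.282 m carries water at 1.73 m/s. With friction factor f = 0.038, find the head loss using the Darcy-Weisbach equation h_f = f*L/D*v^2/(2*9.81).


v^2 = 1.73^2 = 2.9929 m^2/s^2
L/D = 86/0.282 = 304.96454
h_f = f*(L/D)*v^2/(2g) = 0.038 * 304.96454 * 2.9929 / 19.62 = 1.76777 m

1.76777 m


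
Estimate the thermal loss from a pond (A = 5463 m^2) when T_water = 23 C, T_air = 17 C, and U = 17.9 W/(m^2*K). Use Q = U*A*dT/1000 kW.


Temperature difference dT = 23 - 17 = 6 K
Heat loss (W) = U * A * dT = 17.9 * 5463 * 6 = 586726.2 W
Convert to kW: 586726.2 / 1000 = 586.7262 kW

586.7262 kW


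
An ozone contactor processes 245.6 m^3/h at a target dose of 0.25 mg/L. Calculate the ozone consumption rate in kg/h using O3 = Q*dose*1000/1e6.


O3 demand (mg/h) = Q * dose * 1000 = 245.6 * 0.25 * 1000 = 61400 mg/h
Convert mg to kg: 61400 / 1e6 = 0.0614 kg/h

0.0614 kg/h


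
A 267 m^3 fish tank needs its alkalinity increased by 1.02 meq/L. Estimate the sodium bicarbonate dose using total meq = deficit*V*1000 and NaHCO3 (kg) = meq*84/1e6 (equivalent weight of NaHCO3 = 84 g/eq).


Tank volume in L = 267 m^3 * 1000 = 267000 L
Total meq required = 1.02 meq/L * 267000 L = 272340 meq
NaHCO3 mass = 272340 meq * 84 mg/meq / 1e6 = 22.8766 kg

22.8766 kg


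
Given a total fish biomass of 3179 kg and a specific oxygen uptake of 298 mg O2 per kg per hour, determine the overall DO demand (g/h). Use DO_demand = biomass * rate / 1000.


Total O2 consumption (mg/h) = 3179 kg * 298 mg/(kg*h) = 947342 mg/h
Convert to g/h: 947342 / 1000 = 947.342 g/h

947.342 g/h


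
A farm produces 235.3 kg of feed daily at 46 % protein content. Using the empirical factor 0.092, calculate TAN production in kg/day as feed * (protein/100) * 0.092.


Protein in feed = 235.3 * 46/100 = 108.238 kg/day
TAN = protein * 0.092 = 108.238 * 0.092 = 9.957896 kg/day

9.957896 kg/day


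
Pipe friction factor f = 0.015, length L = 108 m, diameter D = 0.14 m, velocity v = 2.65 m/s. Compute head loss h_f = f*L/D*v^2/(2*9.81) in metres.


v^2 = 2.65^2 = 7.0225 m^2/s^2
L/D = 108/0.14 = 771.42857
h_f = f*(L/D)*v^2/(2g) = 0.015 * 771.42857 * 7.0225 / 19.62 = 4.14171 m

4.14171 m


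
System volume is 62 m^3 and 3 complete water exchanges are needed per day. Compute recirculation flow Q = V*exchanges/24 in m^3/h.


Daily recirculation volume = 62 m^3 * 3 = 186 m^3/day
Flow rate Q = daily volume / 24 h = 186 / 24 = 7.75 m^3/h

7.75 m^3/h


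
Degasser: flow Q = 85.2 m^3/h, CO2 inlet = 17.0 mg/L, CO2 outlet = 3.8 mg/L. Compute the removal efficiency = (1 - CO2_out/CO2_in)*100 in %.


CO2_out / CO2_in = 3.8 / 17.0 = 0.22352941
Fraction remaining = 0.22352941
efficiency = (1 - 0.22352941) * 100 = 77.6471 %

77.6471 %


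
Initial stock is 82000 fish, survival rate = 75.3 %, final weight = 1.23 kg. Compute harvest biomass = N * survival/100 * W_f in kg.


Survivors = 82000 * 75.3/100 = 61746 fish
Harvest biomass = survivors * W_f = 61746 * 1.23 = 75947.58 kg

75947.58 kg


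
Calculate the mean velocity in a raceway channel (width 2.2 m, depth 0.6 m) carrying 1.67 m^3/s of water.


Cross-sectional area = W * d = 2.2 * 0.6 = 1.32 m^2
Velocity = Q / A = 1.67 / 1.32 = 1.26515 m/s

1.26515 m/s


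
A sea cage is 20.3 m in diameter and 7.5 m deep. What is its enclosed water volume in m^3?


r = d/2 = 20.3/2 = 10.15 m
Base area = pi*r^2 = pi*10.15^2 = 323.65473 m^2
Volume = 323.65473 * 7.5 = 2427.41 m^3

2427.41 m^3


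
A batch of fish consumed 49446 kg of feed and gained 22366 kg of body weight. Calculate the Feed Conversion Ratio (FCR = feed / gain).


FCR = feed consumed / weight gained
FCR = 49446 kg / 22366 kg = 2.21077

2.21077


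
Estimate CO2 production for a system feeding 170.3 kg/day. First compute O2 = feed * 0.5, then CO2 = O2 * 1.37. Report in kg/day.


O2 = 170.3 * 0.5 = 85.15
CO2 = 85.15 * 1.37 = 116.6555

116.6555 kg/day


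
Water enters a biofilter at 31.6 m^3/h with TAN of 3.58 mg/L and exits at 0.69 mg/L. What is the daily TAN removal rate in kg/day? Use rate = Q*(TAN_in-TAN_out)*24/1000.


Concentration drop: TAN_in - TAN_out = 3.58 - 0.69 = 2.89 mg/L
Hourly TAN removed = Q * dTAN = 31.6 m^3/h * 2.89 mg/L = 91.324 g/h  (m^3/h * mg/L = g/h)
Daily TAN removed = 91.324 * 24 = 2191.776 g/day
Convert to kg/day: 2191.776 / 1000 = 2.191776 kg/day

2.191776 kg/day


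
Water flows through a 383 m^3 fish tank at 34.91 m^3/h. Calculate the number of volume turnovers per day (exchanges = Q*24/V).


Daily flow volume = 34.91 m^3/h * 24 h = 837.84 m^3/day
Exchanges = daily flow / tank volume = 837.84 / 383 = 2.18757 exchanges/day

2.18757 exchanges/day


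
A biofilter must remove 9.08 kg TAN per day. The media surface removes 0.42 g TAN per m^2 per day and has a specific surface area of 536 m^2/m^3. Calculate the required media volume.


A = 9.08*1000 / 0.42 = 21619.048 m^2
V = 21619.048 / 536 = 40.334

40.334 m^3


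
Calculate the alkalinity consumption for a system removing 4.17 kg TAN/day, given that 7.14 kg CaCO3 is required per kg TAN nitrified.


Alkalinity factor: 7.14 kg CaCO3 consumed per kg TAN nitrified
alk = 4.17 kg TAN * 7.14 = 29.7738 kg CaCO3/day

29.7738 kg CaCO3/day


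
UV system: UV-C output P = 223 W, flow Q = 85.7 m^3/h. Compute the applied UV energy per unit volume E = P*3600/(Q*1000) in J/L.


Energy delivered per hour = 223 W * 3600 s = 802800 J/h
Volume treated per hour = 85.7 m^3/h * 1000 = 85700 L/h
dose = 802800 / 85700 = 9.36756 J/L

9.36756 J/L


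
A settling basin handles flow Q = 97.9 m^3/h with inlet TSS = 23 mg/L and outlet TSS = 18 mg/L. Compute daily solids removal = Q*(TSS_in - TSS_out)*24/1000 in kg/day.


Concentration drop: TSS_in - TSS_out = 23 - 18 = 5 mg/L
Hourly solids removed = Q * dTSS = 97.9 m^3/h * 5 mg/L = 489.5 g/h  (m^3/h * mg/L = g/h)
Daily solids removed = 489.5 * 24 = 11748 g/day
Convert g to kg: 11748 / 1000 = 11.748 kg/day

11.748 kg/day


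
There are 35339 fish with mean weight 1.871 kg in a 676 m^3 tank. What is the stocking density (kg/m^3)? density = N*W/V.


Total biomass = 35339 fish * 1.871 kg = 66119.269 kg
Density = total biomass / volume = 66119.269 / 676 = 97.8096 kg/m^3

97.8096 kg/m^3


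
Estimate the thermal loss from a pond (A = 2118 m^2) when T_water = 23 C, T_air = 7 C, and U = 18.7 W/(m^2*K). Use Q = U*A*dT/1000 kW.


Temperature difference dT = 23 - 7 = 16 K
Heat loss (W) = U * A * dT = 18.7 * 2118 * 16 = 633705.6 W
Convert to kW: 633705.6 / 1000 = 633.7056 kW

633.7056 kW


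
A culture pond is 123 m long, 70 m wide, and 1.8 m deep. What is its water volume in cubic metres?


Base area = L * W = 123 * 70 = 8610 m^2
Volume = area * depth = 8610 * 1.8 = 15498 m^3

15498 m^3


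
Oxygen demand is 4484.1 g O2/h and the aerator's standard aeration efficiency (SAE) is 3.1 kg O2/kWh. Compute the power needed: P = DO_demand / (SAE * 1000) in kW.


SAE in g O2/kWh = 3.1 * 1000 = 3100 g/kWh
P = DO_demand / SAE_g = 4484.1 / 3100 = 1.44648 kW

1.44648 kW


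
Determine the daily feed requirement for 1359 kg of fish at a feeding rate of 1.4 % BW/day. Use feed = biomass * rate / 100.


Feeding rate fraction = 1.4% / 100 = 0.014
Daily feed = 1359 kg * 0.014 = 19.026 kg/day

19.026 kg/day


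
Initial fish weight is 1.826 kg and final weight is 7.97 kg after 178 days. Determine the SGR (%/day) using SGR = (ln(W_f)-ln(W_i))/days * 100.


ln(W_f) = ln(7.97) = 2.0756845
ln(W_i) = ln(1.826) = 0.60212778
ln(W_f) - ln(W_i) = 2.0756845 - 0.60212778 = 1.4735567
SGR = 1.4735567 / 178 * 100 = 0.827841 %/day

0.827841 %/day


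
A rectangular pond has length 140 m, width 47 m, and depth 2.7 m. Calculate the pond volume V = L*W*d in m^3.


Base area = L * W = 140 * 47 = 6580 m^2
Volume = area * depth = 6580 * 2.7 = 17766 m^3

17766 m^3


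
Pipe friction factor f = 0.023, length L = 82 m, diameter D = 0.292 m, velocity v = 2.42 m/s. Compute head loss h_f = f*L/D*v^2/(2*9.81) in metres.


v^2 = 2.42^2 = 5.8564 m^2/s^2
L/D = 82/0.292 = 280.82192
h_f = f*(L/D)*v^2/(2g) = 0.023 * 280.82192 * 5.8564 / 19.62 = 1.92793 m

1.92793 m


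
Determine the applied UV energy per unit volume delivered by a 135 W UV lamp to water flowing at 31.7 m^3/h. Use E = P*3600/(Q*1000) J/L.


Energy delivered per hour = 135 W * 3600 s = 486000 J/h
Volume treated per hour = 31.7 m^3/h * 1000 = 31700 L/h
dose = 486000 / 31700 = 15.3312 J/L

15.3312 J/L


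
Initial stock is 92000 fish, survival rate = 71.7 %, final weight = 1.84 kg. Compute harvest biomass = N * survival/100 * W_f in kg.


Survivors = 92000 * 71.7/100 = 65964 fish
Harvest biomass = survivors * W_f = 65964 * 1.84 = 121373.76 kg

121373.76 kg


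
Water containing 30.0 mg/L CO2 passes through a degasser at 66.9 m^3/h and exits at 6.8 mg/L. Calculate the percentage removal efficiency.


CO2_out / CO2_in = 6.8 / 30.0 = 0.22666667
Fraction remaining = 0.22666667
efficiency = (1 - 0.22666667) * 100 = 77.3333 %

77.3333 %


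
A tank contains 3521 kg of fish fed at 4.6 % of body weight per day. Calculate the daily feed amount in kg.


Feeding rate fraction = 4.6% / 100 = 0.046
Daily feed = 3521 kg * 0.046 = 161.966 kg/day

161.966 kg/day


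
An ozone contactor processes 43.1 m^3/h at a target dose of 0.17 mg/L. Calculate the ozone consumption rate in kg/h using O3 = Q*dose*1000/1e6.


O3 demand (mg/h) = Q * dose * 1000 = 43.1 * 0.17 * 1000 = 7327 mg/h
Convert mg to kg: 7327 / 1e6 = 0.007327 kg/h

0.007327 kg/h


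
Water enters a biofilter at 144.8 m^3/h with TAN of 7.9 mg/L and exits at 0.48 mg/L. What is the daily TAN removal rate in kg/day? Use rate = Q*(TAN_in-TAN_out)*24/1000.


Concentration drop: TAN_in - TAN_out = 7.9 - 0.48 = 7.42 mg/L
Hourly TAN removed = Q * dTAN = 144.8 m^3/h * 7.42 mg/L = 1074.416 g/h  (m^3/h * mg/L = g/h)
Daily TAN removed = 1074.416 * 24 = 25785.984 g/day
Convert to kg/day: 25785.984 / 1000 = 25.785984 kg/day

25.785984 kg/day


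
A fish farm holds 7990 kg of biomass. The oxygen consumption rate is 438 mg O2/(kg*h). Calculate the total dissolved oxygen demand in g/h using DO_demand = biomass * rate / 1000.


Total O2 consumption (mg/h) = 7990 kg * 438 mg/(kg*h) = 3499620 mg/h
Convert to g/h: 3499620 / 1000 = 3499.62 g/h

3499.62 g/h


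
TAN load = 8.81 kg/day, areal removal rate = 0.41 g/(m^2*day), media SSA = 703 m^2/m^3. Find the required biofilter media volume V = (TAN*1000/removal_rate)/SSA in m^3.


A = 8.81*1000 / 0.41 = 21487.805 m^2
V = 21487.805 / 703 = 30.5659

30.5659 m^3


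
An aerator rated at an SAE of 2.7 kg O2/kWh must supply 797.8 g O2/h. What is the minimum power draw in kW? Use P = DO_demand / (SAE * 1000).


SAE in g O2/kWh = 2.7 * 1000 = 2700 g/kWh
P = DO_demand / SAE_g = 797.8 / 2700 = 0.295481 kW

0.295481 kW
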